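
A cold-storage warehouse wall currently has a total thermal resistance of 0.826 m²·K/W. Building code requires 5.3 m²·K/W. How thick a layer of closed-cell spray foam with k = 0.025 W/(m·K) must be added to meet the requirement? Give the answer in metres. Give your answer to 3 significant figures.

ΔR = 5.3 − 0.826 = 4.474 m²·K/W
L = ΔR × k = 4.474 × 0.025 = 0.1119 m

0.112 m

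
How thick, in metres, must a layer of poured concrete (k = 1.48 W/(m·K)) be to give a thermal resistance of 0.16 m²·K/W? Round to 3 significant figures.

0.237 m

L = R·k = 0.16 × 1.48 = 0.2368 m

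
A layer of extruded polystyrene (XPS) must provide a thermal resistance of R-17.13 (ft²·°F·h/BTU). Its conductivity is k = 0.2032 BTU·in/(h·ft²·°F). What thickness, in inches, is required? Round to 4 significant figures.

3.481 in

L = R × k = 17.13 × 0.2032 = 3.4808 in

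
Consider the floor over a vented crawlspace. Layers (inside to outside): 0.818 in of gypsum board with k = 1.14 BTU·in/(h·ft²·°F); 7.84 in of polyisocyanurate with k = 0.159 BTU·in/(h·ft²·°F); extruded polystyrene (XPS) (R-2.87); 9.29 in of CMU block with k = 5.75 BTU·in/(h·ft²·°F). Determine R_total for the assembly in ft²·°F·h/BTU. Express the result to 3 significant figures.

0.818/1.14 = 0.7175
7.84/0.159 = 49.31
9.29/5.75 = 1.616
R_total = 0.7175 + 49.31 + 2.87 + 1.616 = 54.51 ft²·°F·h/BTU

54.5 ft²·°F·h/BTU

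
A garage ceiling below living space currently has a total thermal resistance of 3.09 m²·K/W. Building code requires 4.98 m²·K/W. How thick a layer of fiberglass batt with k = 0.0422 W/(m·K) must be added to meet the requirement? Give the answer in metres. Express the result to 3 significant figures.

ΔR = 4.98 − 3.09 = 1.89 m²·K/W
L = ΔR × k = 1.89 × 0.0422 = 0.07976 m

0.0798 m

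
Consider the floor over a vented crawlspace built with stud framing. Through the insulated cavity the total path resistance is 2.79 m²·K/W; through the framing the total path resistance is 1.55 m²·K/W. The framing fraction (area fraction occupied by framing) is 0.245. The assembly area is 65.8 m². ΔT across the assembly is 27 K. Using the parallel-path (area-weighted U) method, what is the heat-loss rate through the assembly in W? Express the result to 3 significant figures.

762 W

U_eff = 0.755/2.79 + 0.245/1.55 = 0.2706 + 0.1581 = 0.4287
R_eff = 1/U_eff = 2.333 m²·K/W
Q = 65.8 × 27 / 2.333 = 761.6 W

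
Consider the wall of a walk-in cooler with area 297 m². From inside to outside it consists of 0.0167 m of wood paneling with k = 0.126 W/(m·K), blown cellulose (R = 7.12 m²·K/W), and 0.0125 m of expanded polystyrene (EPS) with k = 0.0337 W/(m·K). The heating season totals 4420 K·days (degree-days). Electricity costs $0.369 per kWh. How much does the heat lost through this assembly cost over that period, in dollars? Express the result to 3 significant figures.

0.0167/0.126 = 0.1325
0.0125/0.0337 = 0.3709
R_total = 0.1325 + 7.12 + 0.3709 = 7.623 m²·K/W
E = A × HDD × 24 / R / 1000 = 297 × 4420 × 24 / 7.623 / 1000 = 4133 kWh
Cost = 4133 × 0.369 = $1525

1520 dollars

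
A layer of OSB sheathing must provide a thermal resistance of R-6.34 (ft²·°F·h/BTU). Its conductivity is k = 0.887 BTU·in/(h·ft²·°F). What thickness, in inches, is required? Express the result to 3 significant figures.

L = R × k = 6.34 × 0.887 = 5.624 in

5.62 in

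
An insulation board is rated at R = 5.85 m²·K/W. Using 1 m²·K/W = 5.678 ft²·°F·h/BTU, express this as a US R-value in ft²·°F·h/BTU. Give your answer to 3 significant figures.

33.2 ft²·°F·h/BTU

R_US = 5.85 × 5.678 = 33.22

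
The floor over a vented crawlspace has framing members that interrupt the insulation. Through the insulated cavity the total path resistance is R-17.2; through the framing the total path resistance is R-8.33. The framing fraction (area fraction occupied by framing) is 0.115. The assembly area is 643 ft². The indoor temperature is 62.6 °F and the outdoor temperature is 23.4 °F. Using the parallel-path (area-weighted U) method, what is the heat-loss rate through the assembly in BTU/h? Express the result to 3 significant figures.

U_eff = 0.885/17.2 + 0.115/8.33 = 0.05145 + 0.01381 = 0.06526
R_eff = 1/U_eff = 15.32 ft²·°F·h/BTU
Q = 643 × (62.6 − 23.4) / 15.32 = 1645 BTU/h

1640 BTU/h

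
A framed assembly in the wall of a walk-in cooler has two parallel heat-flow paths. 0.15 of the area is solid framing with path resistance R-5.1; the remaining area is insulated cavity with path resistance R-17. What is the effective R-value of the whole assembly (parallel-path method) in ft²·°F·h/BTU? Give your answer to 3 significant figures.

U_eff = 0.85/17 + 0.15/5.1 = 0.05 + 0.02941 = 0.07941
R_eff = 1/U_eff = 12.59 ft²·°F·h/BTU

12.6 ft²·°F·h/BTU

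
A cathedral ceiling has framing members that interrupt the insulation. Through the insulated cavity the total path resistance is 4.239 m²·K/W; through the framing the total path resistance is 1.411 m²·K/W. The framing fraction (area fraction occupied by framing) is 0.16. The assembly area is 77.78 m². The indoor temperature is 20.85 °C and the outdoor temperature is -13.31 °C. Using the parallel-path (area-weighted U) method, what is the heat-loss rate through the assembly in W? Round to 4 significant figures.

827.8 W

U_eff = 0.84/4.239 + 0.16/1.411 = 0.19816 + 0.11339 = 0.31155
R_eff = 1/U_eff = 3.2097 m²·K/W
Q = 77.78 × (20.85 − (-13.31)) / 3.2097 = 827.79 W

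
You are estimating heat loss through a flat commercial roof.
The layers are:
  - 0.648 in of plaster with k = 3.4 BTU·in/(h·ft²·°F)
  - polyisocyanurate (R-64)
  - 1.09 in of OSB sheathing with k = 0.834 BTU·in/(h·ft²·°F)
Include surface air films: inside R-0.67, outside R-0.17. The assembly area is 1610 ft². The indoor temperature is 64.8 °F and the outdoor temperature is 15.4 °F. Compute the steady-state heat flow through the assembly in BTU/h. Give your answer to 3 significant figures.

1200 BTU/h

0.648/3.4 = 0.1906
1.09/0.834 = 1.307
R_total = 0.67 + 0.1906 + 64 + 1.307 + 0.17 = 66.34 ft²·°F·h/BTU
Q = A·ΔT/R = 1610 × (64.8 − 15.4) / 66.34 = 1199 BTU/h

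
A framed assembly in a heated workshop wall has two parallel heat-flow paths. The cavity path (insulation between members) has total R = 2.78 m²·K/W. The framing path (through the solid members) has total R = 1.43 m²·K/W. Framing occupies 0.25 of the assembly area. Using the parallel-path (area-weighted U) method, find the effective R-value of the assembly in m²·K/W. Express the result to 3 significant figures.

U_eff = 0.75/2.78 + 0.25/1.43 = 0.2698 + 0.1748 = 0.4446
R_eff = 1/U_eff = 2.249 m²·K/W

2.25 m²·K/W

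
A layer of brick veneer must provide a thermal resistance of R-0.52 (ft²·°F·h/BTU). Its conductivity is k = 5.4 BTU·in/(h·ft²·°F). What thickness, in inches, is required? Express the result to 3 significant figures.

2.81 in

L = R × k = 0.52 × 5.4 = 2.808 in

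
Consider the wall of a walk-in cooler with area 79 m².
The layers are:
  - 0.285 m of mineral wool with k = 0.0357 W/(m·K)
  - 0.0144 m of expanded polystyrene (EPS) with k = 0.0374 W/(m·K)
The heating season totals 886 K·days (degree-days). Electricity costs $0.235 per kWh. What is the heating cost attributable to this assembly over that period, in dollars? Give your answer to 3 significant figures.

47.2 dollars

0.285/0.0357 = 7.983
0.0144/0.0374 = 0.385
R_total = 7.983 + 0.385 = 8.368 m²·K/W
E = A × HDD × 24 / R / 1000 = 79 × 886 × 24 / 8.368 / 1000 = 200.7 kWh
Cost = 200.7 × 0.235 = $47.17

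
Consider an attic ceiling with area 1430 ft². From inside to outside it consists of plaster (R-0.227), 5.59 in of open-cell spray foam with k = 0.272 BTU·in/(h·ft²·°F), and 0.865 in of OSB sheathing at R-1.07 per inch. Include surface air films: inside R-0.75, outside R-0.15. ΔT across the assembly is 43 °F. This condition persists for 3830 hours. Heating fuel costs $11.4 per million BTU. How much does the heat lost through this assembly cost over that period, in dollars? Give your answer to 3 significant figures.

119 dollars

5.59/0.272 = 20.55
0.865 × 1.07 = 0.9256
R_total = 0.75 + 0.227 + 20.55 + 0.9256 + 0.15 = 22.6 ft²·°F·h/BTU
Q = 1430 × 43 / 22.6 = 2720 BTU/h
E = 2720 × 3830 = 10420000 BTU
Cost = 10420000/10⁶ × 11.4 = $118.8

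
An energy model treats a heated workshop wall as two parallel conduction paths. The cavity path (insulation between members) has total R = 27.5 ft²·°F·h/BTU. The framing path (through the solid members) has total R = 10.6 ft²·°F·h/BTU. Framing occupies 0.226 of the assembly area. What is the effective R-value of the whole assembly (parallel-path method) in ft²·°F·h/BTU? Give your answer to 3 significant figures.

U_eff = 0.774/27.5 + 0.226/10.6 = 0.02815 + 0.02132 = 0.04947
R_eff = 1/U_eff = 20.22 ft²·°F·h/BTU

20.2 ft²·°F·h/BTU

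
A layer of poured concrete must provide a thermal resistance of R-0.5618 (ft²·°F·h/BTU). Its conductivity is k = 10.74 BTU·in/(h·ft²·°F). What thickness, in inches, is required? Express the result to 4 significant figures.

L = R × k = 0.5618 × 10.74 = 6.0337 in

6.034 in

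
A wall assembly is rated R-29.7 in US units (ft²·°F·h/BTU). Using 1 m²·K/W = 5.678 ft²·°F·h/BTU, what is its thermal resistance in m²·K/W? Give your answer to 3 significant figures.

R_SI = 29.7/5.678 = 5.231

5.23 m²·K/W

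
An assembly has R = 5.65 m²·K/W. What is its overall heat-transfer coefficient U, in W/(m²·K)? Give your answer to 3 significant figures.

0.177 W/(m²·K)

U = 1/R = 1/5.65 = 0.177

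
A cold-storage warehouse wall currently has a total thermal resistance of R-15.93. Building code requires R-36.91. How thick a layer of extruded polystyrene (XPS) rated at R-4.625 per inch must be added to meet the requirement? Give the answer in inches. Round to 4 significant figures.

4.536 in

ΔR = 36.91 − 15.93 = 20.98 ft²·°F·h/BTU
L = ΔR / (R/in) = 20.98/4.625 = 4.5362 in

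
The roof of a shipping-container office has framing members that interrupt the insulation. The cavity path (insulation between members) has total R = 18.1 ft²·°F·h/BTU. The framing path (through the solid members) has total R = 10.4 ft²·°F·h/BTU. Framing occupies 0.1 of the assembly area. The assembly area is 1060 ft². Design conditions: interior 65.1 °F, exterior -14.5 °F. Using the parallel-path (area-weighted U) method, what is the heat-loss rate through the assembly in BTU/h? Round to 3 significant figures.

U_eff = 0.9/18.1 + 0.1/10.4 = 0.04972 + 0.009615 = 0.05934
R_eff = 1/U_eff = 16.85 ft²·°F·h/BTU
Q = 1060 × (65.1 − (-14.5)) / 16.85 = 5007 BTU/h

5010 BTU/h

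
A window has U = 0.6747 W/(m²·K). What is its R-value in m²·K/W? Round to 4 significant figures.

R = 1/U = 1/0.6747 = 1.4821

1.482 m²·K/W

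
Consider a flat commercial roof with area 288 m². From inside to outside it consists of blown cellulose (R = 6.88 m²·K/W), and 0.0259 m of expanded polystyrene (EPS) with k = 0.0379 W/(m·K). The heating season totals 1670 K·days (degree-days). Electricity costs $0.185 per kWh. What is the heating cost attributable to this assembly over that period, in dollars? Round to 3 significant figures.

0.0259/0.0379 = 0.6834
R_total = 6.88 + 0.6834 = 7.563 m²·K/W
E = A × HDD × 24 / R / 1000 = 288 × 1670 × 24 / 7.563 / 1000 = 1526 kWh
Cost = 1526 × 0.185 = $282.3

282 dollars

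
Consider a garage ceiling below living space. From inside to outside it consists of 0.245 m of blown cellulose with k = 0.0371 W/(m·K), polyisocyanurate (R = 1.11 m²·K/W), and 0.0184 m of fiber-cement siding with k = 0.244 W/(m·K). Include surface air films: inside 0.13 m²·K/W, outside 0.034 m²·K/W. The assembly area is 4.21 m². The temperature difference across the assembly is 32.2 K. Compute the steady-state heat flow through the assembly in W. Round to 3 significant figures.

0.245/0.0371 = 6.604
0.0184/0.244 = 0.07541
R_total = 0.13 + 6.604 + 1.11 + 0.07541 + 0.034 = 7.953 m²·K/W
Q = A·ΔT/R = 4.21 × 32.2 / 7.953 = 17.04 W

17.0 W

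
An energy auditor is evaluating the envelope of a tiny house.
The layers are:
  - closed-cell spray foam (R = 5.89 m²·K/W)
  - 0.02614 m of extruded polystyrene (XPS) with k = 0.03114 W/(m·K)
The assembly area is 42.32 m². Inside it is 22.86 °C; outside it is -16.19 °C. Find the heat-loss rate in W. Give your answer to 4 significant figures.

0.02614/0.03114 = 0.83943
R_total = 5.89 + 0.83943 = 6.7294 m²·K/W
Q = A·ΔT/R = 42.32 × (22.86 − (-16.19)) / 6.7294 = 245.58 W

245.6 W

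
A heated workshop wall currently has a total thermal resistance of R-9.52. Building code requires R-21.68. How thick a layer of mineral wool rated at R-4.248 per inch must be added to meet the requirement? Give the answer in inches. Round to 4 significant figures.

2.863 in

ΔR = 21.68 − 9.52 = 12.16 ft²·°F·h/BTU
L = ΔR / (R/in) = 12.16/4.248 = 2.8625 in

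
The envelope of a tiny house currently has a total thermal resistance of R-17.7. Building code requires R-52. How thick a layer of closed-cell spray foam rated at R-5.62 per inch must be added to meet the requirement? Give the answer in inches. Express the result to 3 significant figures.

ΔR = 52 − 17.7 = 34.3 ft²·°F·h/BTU
L = ΔR / (R/in) = 34.3/5.62 = 6.103 in

6.10 in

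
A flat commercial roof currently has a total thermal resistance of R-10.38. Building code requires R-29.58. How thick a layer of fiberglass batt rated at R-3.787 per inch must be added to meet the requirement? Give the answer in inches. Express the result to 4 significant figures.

ΔR = 29.58 − 10.38 = 19.2 ft²·°F·h/BTU
L = ΔR / (R/in) = 19.2/3.787 = 5.07 in

5.070 in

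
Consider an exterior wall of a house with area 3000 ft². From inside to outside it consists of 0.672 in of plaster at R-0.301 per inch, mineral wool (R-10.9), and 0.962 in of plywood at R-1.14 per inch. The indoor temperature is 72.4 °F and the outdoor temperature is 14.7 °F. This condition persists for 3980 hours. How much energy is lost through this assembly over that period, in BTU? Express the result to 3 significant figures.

0.672 × 0.301 = 0.2023
0.962 × 1.14 = 1.097
R_total = 0.2023 + 10.9 + 1.097 = 12.2 ft²·°F·h/BTU
Q = 3000 × (72.4 − 14.7) / 12.2 = 14190 BTU/h
E = 14190 × 3980 = 56480000 BTU

56500000 BTU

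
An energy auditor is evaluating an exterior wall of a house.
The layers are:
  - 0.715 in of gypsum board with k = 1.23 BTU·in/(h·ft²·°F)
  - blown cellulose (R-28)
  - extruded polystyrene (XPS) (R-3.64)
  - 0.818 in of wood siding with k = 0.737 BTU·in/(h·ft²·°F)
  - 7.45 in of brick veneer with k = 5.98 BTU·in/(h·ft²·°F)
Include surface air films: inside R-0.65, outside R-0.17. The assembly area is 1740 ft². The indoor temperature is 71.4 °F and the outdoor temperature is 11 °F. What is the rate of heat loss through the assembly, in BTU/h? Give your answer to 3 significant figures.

0.715/1.23 = 0.5813
0.818/0.737 = 1.11
7.45/5.98 = 1.246
R_total = 0.65 + 0.5813 + 28 + 3.64 + 1.11 + 1.246 + 0.17 = 35.4 ft²·°F·h/BTU
Q = A·ΔT/R = 1740 × (71.4 − 11) / 35.4 = 2969 BTU/h

2970 BTU/h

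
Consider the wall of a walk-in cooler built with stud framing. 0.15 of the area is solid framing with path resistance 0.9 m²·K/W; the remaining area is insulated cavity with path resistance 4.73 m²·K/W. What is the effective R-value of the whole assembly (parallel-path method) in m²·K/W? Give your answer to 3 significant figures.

2.89 m²·K/W

U_eff = 0.85/4.73 + 0.15/0.9 = 0.1797 + 0.1667 = 0.3464
R_eff = 1/U_eff = 2.887 m²·K/W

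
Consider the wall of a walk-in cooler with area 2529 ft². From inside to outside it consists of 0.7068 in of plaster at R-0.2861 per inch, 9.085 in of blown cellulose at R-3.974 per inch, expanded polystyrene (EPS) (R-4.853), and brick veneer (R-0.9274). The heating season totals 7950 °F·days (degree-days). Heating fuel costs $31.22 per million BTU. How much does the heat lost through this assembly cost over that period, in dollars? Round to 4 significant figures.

0.7068 × 0.2861 = 0.20222
9.085 × 3.974 = 36.104
R_total = 0.20222 + 36.104 + 4.853 + 0.9274 = 42.086 ft²·°F·h/BTU
E = A × HDD × 24 / R = 2529 × 7950 × 24 / 42.086 = 11465000 BTU
Cost = 11465000/10⁶ × 31.22 = $357.95

357.9 dollars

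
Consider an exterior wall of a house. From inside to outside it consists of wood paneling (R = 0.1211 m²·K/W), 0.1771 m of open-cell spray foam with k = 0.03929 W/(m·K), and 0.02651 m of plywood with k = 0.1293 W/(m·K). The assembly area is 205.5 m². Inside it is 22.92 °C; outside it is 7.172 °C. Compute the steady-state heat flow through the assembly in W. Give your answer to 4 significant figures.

0.1771/0.03929 = 4.5075
0.02651/0.1293 = 0.20503
R_total = 0.1211 + 4.5075 + 0.20503 = 4.8336 m²·K/W
Q = A·ΔT/R = 205.5 × (22.92 − 7.172) / 4.8336 = 669.52 W

669.5 W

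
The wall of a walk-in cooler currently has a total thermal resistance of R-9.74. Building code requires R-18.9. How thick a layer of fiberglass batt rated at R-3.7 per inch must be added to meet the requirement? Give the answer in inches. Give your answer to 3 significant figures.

ΔR = 18.9 − 9.74 = 9.16 ft²·°F·h/BTU
L = ΔR / (R/in) = 9.16/3.7 = 2.476 in

2.48 in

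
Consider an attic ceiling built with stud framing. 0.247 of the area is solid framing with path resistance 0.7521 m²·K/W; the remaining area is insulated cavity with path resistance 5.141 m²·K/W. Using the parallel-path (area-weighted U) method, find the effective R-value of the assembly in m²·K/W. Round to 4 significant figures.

2.106 m²·K/W

U_eff = 0.753/5.141 + 0.247/0.7521 = 0.14647 + 0.32841 = 0.47488
R_eff = 1/U_eff = 2.1058 m²·K/W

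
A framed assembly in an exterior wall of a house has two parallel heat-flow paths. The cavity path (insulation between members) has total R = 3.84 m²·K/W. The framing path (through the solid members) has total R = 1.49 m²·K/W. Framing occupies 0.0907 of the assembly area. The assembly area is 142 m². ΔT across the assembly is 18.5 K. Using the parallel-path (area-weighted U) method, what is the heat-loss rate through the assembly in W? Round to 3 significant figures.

782 W

U_eff = 0.9093/3.84 + 0.0907/1.49 = 0.2368 + 0.06087 = 0.2977
R_eff = 1/U_eff = 3.359 m²·K/W
Q = 142 × 18.5 / 3.359 = 782 W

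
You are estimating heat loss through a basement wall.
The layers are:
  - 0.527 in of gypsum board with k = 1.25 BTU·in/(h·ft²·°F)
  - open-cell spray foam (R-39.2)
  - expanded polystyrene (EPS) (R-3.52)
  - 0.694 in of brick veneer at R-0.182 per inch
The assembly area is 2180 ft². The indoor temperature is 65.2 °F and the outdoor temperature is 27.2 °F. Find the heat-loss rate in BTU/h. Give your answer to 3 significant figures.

1910 BTU/h

0.527/1.25 = 0.4216
0.694 × 0.182 = 0.1263
R_total = 0.4216 + 39.2 + 3.52 + 0.1263 = 43.27 ft²·°F·h/BTU
Q = A·ΔT/R = 2180 × (65.2 − 27.2) / 43.27 = 1915 BTU/h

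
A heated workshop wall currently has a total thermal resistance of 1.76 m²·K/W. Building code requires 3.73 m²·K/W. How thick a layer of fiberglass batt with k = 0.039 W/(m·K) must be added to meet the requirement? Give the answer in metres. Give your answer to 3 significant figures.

ΔR = 3.73 − 1.76 = 1.97 m²·K/W
L = ΔR × k = 1.97 × 0.039 = 0.07683 m

0.0768 m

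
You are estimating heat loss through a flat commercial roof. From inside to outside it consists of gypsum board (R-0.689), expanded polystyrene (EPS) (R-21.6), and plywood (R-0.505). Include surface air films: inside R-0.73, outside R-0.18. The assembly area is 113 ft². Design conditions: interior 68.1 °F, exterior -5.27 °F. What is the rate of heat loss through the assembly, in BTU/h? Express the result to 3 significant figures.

R_total = 0.73 + 0.689 + 21.6 + 0.505 + 0.18 = 23.7 ft²·°F·h/BTU
Q = A·ΔT/R = 113 × (68.1 − (-5.27)) / 23.7 = 349.8 BTU/h

350 BTU/h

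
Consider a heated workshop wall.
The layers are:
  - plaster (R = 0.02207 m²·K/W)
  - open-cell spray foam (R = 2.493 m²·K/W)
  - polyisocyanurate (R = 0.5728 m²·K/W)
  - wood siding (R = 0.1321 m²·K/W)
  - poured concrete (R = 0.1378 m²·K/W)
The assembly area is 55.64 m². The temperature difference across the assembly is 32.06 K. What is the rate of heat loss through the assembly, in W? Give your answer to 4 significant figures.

531.3 W

R_total = 0.02207 + 2.493 + 0.5728 + 0.1321 + 0.1378 = 3.3578 m²·K/W
Q = A·ΔT/R = 55.64 × 32.06 / 3.3578 = 531.25 W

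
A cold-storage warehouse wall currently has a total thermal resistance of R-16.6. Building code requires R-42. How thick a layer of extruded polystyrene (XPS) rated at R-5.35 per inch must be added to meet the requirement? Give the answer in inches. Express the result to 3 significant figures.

ΔR = 42 − 16.6 = 25.4 ft²·°F·h/BTU
L = ΔR / (R/in) = 25.4/5.35 = 4.748 in

4.75 in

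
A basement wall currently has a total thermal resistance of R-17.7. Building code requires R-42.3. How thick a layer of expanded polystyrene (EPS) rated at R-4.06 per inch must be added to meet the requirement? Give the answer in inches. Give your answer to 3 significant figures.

6.06 in

ΔR = 42.3 − 17.7 = 24.6 ft²·°F·h/BTU
L = ΔR / (R/in) = 24.6/4.06 = 6.059 in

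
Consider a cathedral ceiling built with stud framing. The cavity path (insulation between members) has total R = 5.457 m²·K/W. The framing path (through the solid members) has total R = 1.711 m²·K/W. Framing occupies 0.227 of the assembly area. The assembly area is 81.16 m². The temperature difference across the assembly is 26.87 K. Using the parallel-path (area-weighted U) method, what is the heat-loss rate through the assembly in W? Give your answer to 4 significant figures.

598.2 W

U_eff = 0.773/5.457 + 0.227/1.711 = 0.14165 + 0.13267 = 0.27432
R_eff = 1/U_eff = 3.6453 m²·K/W
Q = 81.16 × 26.87 / 3.6453 = 598.24 W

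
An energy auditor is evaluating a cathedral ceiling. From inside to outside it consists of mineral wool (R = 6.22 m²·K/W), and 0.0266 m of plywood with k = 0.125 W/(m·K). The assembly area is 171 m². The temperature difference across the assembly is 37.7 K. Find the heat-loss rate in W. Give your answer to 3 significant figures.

1000 W

0.0266/0.125 = 0.2128
R_total = 6.22 + 0.2128 = 6.433 m²·K/W
Q = A·ΔT/R = 171 × 37.7 / 6.433 = 1002 W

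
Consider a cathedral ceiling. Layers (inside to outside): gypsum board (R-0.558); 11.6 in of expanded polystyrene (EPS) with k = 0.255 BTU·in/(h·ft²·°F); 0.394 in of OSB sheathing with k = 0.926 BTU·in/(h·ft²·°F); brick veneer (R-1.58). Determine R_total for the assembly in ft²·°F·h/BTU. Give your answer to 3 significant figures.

48.1 ft²·°F·h/BTU

11.6/0.255 = 45.49
0.394/0.926 = 0.4255
R_total = 0.558 + 45.49 + 0.4255 + 1.58 = 48.05 ft²·°F·h/BTU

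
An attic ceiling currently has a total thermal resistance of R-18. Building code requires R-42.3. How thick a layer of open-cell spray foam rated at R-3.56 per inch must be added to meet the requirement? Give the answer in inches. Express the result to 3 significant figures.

ΔR = 42.3 − 18 = 24.3 ft²·°F·h/BTU
L = ΔR / (R/in) = 24.3/3.56 = 6.826 in

6.83 in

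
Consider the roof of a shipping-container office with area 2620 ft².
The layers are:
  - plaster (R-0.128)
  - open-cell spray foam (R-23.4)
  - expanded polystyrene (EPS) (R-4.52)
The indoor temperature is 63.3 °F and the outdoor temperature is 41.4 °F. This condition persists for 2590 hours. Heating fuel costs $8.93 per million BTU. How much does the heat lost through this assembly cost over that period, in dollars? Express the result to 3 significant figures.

R_total = 0.128 + 23.4 + 4.52 = 28.05 ft²·°F·h/BTU
Q = 2620 × (63.3 − 41.4) / 28.05 = 2046 BTU/h
E = 2046 × 2590 = 5298000 BTU
Cost = 5298000/10⁶ × 8.93 = $47.31

47.3 dollars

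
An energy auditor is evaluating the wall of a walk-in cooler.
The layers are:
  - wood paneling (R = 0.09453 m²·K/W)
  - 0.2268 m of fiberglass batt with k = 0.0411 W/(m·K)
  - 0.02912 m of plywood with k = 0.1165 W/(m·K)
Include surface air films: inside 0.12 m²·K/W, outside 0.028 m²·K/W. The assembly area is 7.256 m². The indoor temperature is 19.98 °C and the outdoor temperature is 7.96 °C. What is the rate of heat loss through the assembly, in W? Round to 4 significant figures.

0.2268/0.0411 = 5.5182
0.02912/0.1165 = 0.24996
R_total = 0.12 + 0.09453 + 5.5182 + 0.24996 + 0.028 = 6.0107 m²·K/W
Q = A·ΔT/R = 7.256 × (19.98 − 7.96) / 6.0107 = 14.51 W

14.51 W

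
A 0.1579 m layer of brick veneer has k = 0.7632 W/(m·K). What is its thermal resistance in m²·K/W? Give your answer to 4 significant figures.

R = L/k = 0.1579/0.7632 = 0.20689 m²·K/W

0.2069 m²·K/W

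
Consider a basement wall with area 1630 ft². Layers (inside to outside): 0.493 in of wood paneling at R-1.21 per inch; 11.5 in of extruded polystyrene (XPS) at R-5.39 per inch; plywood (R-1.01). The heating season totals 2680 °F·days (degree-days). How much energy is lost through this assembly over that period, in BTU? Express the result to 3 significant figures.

1650000 BTU

0.493 × 1.21 = 0.5965
11.5 × 5.39 = 61.98
R_total = 0.5965 + 61.98 + 1.01 = 63.59 ft²·°F·h/BTU
E = A × HDD × 24 / R = 1630 × 2680 × 24 / 63.59 = 1649000 BTU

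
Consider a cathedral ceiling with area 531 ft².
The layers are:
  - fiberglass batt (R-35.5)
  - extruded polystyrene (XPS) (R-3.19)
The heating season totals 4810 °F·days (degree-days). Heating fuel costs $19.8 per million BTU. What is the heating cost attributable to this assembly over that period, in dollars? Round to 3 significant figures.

31.4 dollars

R_total = 35.5 + 3.19 = 38.69 ft²·°F·h/BTU
E = A × HDD × 24 / R = 531 × 4810 × 24 / 38.69 = 1584000 BTU
Cost = 1584000/10⁶ × 19.8 = $31.37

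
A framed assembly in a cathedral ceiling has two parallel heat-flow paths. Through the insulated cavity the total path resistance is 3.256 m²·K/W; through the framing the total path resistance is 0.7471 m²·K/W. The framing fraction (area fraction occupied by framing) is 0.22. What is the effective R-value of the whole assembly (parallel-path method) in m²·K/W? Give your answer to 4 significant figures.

1.873 m²·K/W

U_eff = 0.78/3.256 + 0.22/0.7471 = 0.23956 + 0.29447 = 0.53403
R_eff = 1/U_eff = 1.8726 m²·K/W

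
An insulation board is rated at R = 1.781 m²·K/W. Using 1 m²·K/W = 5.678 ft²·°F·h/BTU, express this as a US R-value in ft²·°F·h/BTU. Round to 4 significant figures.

10.11 ft²·°F·h/BTU

R_US = 1.781 × 5.678 = 10.113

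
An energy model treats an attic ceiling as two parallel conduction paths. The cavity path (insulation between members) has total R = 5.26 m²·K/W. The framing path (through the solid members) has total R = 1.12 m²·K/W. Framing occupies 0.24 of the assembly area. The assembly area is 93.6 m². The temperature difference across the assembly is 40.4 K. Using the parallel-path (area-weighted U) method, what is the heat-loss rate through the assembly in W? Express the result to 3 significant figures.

1360 W

U_eff = 0.76/5.26 + 0.24/1.12 = 0.1445 + 0.2143 = 0.3588
R_eff = 1/U_eff = 2.787 m²·K/W
Q = 93.6 × 40.4 / 2.787 = 1357 W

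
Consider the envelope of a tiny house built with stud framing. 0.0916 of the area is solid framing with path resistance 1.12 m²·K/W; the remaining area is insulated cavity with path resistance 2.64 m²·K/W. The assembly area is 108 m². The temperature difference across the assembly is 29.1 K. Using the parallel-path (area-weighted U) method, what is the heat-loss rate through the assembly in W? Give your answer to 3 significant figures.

U_eff = 0.9084/2.64 + 0.0916/1.12 = 0.3441 + 0.08179 = 0.4259
R_eff = 1/U_eff = 2.348 m²·K/W
Q = 108 × 29.1 / 2.348 = 1338 W

1340 W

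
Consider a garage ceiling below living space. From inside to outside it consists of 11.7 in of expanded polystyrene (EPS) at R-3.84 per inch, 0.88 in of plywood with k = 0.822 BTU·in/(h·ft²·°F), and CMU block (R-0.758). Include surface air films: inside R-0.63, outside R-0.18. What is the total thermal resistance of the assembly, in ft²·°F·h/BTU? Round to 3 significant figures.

11.7 × 3.84 = 44.93
0.88/0.822 = 1.071
R_total = 0.63 + 44.93 + 1.071 + 0.758 + 0.18 = 47.57 ft²·°F·h/BTU

47.6 ft²·°F·h/BTU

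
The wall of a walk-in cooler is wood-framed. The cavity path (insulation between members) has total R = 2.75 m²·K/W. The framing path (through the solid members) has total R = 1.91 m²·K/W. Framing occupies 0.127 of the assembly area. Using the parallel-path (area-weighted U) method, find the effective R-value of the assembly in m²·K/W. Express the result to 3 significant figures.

2.60 m²·K/W

U_eff = 0.873/2.75 + 0.127/1.91 = 0.3175 + 0.06649 = 0.3839
R_eff = 1/U_eff = 2.605 m²·K/W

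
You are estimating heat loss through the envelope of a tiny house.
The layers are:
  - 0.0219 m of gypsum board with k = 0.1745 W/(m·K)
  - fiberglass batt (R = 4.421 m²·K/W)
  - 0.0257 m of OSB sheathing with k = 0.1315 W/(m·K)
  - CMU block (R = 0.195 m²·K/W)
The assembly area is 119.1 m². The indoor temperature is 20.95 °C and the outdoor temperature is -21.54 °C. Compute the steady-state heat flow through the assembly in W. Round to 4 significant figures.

1025 W

0.0219/0.1745 = 0.1255
0.0257/0.1315 = 0.19544
R_total = 0.1255 + 4.421 + 0.19544 + 0.195 = 4.9369 m²·K/W
Q = A·ΔT/R = 119.1 × (20.95 − (-21.54)) / 4.9369 = 1025 W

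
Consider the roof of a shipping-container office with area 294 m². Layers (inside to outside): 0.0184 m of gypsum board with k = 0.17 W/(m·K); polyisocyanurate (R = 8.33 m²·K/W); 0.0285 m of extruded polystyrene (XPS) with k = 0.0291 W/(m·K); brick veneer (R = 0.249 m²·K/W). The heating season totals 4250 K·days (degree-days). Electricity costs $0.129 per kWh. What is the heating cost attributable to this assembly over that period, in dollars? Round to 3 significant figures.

0.0184/0.17 = 0.1082
0.0285/0.0291 = 0.9794
R_total = 0.1082 + 8.33 + 0.9794 + 0.249 = 9.667 m²·K/W
E = A × HDD × 24 / R / 1000 = 294 × 4250 × 24 / 9.667 / 1000 = 3102 kWh
Cost = 3102 × 0.129 = $400.2

400 dollars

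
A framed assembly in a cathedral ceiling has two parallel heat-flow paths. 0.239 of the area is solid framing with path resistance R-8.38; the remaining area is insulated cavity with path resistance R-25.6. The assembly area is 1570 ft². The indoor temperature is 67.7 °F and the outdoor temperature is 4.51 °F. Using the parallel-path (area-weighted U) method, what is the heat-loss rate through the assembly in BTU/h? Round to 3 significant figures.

U_eff = 0.761/25.6 + 0.239/8.38 = 0.02973 + 0.02852 = 0.05825
R_eff = 1/U_eff = 17.17 ft²·°F·h/BTU
Q = 1570 × (67.7 − 4.51) / 17.17 = 5779 BTU/h

5780 BTU/h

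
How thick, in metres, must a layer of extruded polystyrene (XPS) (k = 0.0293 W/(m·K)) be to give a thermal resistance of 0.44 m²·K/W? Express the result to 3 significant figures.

L = R·k = 0.44 × 0.0293 = 0.01289 m

0.0129 m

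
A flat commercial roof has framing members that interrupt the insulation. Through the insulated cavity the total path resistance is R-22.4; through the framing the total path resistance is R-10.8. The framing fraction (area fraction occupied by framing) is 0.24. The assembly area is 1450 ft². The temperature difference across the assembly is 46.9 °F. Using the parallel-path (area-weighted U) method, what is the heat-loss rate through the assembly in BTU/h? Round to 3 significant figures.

3820 BTU/h

U_eff = 0.76/22.4 + 0.24/10.8 = 0.03393 + 0.02222 = 0.05615
R_eff = 1/U_eff = 17.81 ft²·°F·h/BTU
Q = 1450 × 46.9 / 17.81 = 3819 BTU/h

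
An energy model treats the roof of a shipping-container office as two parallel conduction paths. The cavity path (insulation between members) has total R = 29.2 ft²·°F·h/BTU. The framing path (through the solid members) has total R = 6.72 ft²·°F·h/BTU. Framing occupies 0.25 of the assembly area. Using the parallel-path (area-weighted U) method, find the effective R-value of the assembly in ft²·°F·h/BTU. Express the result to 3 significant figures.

U_eff = 0.75/29.2 + 0.25/6.72 = 0.02568 + 0.0372 = 0.06289
R_eff = 1/U_eff = 15.9 ft²·°F·h/BTU

15.9 ft²·°F·h/BTU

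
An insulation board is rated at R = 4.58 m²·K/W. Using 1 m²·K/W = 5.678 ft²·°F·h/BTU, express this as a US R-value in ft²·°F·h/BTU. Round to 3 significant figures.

R_US = 4.58 × 5.678 = 26.01

26.0 ft²·°F·h/BTU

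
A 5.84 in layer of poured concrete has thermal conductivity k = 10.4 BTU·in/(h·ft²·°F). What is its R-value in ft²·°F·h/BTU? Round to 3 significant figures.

R = L/k = 5.84/10.4 = 0.5615 ft²·°F·h/BTU

0.562 ft²·°F·h/BTU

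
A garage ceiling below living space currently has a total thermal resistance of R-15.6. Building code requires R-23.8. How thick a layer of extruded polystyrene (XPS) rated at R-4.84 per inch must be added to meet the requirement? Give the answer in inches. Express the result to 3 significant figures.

1.69 in

ΔR = 23.8 − 15.6 = 8.2 ft²·°F·h/BTU
L = ΔR / (R/in) = 8.2/4.84 = 1.694 in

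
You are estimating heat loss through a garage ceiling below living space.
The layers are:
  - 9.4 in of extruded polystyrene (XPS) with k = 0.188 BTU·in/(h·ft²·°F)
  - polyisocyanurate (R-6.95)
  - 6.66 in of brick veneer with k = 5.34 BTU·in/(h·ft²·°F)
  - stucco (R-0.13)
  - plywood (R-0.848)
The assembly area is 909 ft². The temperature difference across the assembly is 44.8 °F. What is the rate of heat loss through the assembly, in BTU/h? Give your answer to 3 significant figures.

9.4/0.188 = 50
6.66/5.34 = 1.247
R_total = 50 + 6.95 + 1.247 + 0.13 + 0.848 = 59.18 ft²·°F·h/BTU
Q = A·ΔT/R = 909 × 44.8 / 59.18 = 688.2 BTU/h

688 BTU/h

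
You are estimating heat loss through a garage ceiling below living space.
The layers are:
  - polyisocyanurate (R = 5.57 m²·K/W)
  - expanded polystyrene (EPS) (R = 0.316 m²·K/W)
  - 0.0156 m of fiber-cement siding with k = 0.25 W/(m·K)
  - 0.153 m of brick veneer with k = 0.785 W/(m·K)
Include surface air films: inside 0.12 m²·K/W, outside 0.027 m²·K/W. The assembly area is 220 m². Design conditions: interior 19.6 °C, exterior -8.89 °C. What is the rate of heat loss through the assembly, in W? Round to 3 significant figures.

0.0156/0.25 = 0.0624
0.153/0.785 = 0.1949
R_total = 0.12 + 5.57 + 0.316 + 0.0624 + 0.1949 + 0.027 = 6.29 m²·K/W
Q = A·ΔT/R = 220 × (19.6 − (-8.89)) / 6.29 = 996.4 W

996 W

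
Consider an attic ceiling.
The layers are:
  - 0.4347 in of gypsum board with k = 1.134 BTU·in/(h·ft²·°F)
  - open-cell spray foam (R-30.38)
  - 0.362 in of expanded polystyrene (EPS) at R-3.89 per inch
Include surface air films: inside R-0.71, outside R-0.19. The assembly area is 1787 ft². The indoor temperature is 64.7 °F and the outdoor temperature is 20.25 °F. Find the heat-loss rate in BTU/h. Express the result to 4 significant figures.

0.4347/1.134 = 0.38333
0.362 × 3.89 = 1.4082
R_total = 0.71 + 0.38333 + 30.38 + 1.4082 + 0.19 = 33.072 ft²·°F·h/BTU
Q = A·ΔT/R = 1787 × (64.7 − 20.25) / 33.072 = 2401.8 BTU/h

2402 BTU/h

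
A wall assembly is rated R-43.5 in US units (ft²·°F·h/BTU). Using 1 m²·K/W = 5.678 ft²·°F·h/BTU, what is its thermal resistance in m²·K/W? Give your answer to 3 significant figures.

R_SI = 43.5/5.678 = 7.661

7.66 m²·K/W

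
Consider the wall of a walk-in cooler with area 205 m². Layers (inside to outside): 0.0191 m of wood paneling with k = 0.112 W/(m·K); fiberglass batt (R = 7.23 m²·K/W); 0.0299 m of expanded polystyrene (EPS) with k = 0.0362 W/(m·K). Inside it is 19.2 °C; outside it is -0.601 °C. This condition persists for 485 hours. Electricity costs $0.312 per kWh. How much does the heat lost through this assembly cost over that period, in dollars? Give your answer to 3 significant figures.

74.7 dollars

0.0191/0.112 = 0.1705
0.0299/0.0362 = 0.826
R_total = 0.1705 + 7.23 + 0.826 = 8.227 m²·K/W
Q = 205 × (19.2 − (-0.601)) / 8.227 = 493.4 W
E = 493.4 W × 485 h / 1000 = 239.3 kWh
Cost = 239.3 × 0.312 = $74.67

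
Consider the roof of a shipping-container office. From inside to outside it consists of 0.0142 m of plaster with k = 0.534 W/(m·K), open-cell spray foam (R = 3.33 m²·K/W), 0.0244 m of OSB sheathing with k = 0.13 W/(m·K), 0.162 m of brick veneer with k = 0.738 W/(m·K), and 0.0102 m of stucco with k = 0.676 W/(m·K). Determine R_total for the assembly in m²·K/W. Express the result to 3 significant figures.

0.0142/0.534 = 0.02659
0.0244/0.13 = 0.1877
0.162/0.738 = 0.2195
0.0102/0.676 = 0.01509
R_total = 0.02659 + 3.33 + 0.1877 + 0.2195 + 0.01509 = 3.779 m²·K/W

3.78 m²·K/W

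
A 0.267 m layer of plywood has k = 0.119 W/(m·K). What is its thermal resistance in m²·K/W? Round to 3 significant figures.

2.24 m²·K/W

R = L/k = 0.267/0.119 = 2.244 m²·K/W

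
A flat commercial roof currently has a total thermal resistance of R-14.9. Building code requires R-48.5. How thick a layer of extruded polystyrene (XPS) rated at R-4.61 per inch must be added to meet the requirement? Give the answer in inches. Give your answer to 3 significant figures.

ΔR = 48.5 − 14.9 = 33.6 ft²·°F·h/BTU
L = ΔR / (R/in) = 33.6/4.61 = 7.289 in

7.29 in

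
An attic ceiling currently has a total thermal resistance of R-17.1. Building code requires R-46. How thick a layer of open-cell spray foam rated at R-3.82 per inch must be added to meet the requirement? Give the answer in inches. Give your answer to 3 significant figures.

7.57 in

ΔR = 46 − 17.1 = 28.9 ft²·°F·h/BTU
L = ΔR / (R/in) = 28.9/3.82 = 7.565 in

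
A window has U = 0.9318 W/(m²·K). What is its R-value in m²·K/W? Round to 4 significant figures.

R = 1/U = 1/0.9318 = 1.0732

1.073 m²·K/W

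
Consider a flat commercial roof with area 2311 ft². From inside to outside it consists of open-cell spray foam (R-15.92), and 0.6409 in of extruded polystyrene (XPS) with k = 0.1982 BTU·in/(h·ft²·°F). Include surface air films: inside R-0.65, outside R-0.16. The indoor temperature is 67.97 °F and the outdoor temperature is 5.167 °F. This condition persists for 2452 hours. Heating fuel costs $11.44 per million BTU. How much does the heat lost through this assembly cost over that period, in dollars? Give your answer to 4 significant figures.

203.9 dollars

0.6409/0.1982 = 3.2336
R_total = 0.65 + 15.92 + 3.2336 + 0.16 = 19.964 ft²·°F·h/BTU
Q = 2311 × (67.97 − 5.167) / 19.964 = 7270.1 BTU/h
E = 7270.1 × 2452 = 17826000 BTU
Cost = 17826000/10⁶ × 11.44 = $203.93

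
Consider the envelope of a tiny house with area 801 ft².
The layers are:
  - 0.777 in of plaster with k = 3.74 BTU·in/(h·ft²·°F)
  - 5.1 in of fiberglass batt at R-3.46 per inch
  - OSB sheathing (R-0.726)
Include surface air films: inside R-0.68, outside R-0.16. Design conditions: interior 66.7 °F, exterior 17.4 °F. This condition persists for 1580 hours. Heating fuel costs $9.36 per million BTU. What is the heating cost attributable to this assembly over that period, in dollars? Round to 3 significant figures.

0.777/3.74 = 0.2078
5.1 × 3.46 = 17.65
R_total = 0.68 + 0.2078 + 17.65 + 0.726 + 0.16 = 19.42 ft²·°F·h/BTU
Q = 801 × (66.7 − 17.4) / 19.42 = 2033 BTU/h
E = 2033 × 1580 = 3213000 BTU
Cost = 3213000/10⁶ × 9.36 = $30.07

30.1 dollars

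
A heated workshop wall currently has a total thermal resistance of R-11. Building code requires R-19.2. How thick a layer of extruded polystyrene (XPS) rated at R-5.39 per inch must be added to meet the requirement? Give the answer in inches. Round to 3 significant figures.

1.52 in

ΔR = 19.2 − 11 = 8.2 ft²·°F·h/BTU
L = ΔR / (R/in) = 8.2/5.39 = 1.521 in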